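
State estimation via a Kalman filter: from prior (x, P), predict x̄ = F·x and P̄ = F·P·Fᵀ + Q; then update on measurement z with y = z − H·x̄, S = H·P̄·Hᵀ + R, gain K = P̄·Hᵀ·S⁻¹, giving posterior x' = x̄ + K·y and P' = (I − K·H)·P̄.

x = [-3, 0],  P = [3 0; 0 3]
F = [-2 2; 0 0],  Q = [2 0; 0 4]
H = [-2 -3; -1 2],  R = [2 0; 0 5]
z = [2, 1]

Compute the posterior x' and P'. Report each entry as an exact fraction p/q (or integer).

x' = [-2168/2945, -364/2945]
P' = [2886/2945 -1352/2945; -1352/2945 1164/2945]

x̄ = F·x = [6, 0]
P̄ = F·P·Fᵀ + Q = [26 0; 0 4]
y = z − H·x̄ = [14, 7]
S = H·P̄·Hᵀ + R = [142 28; 28 47]
K = P̄·Hᵀ·S⁻¹ = [-858/2945 -1118/2945; -394/2945 736/2945]
x' = x̄ + K·y = [-2168/2945, -364/2945]
P' = (I − K·H)·P̄ = [2886/2945 -1352/2945; -1352/2945 1164/2945]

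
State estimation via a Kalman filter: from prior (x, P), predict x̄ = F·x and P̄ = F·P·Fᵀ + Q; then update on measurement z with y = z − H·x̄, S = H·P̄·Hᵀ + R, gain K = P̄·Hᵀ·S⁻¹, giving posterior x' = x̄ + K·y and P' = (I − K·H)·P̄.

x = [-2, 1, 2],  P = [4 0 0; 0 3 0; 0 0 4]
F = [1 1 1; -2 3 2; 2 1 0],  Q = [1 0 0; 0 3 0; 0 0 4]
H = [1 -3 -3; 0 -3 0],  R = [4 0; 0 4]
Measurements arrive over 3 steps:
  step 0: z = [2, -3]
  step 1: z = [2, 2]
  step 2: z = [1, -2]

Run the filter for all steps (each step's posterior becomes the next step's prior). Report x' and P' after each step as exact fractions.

step 0: x' = [-18142/40823, 43723/40823, -76979/40823], P' = [507945/81646 -5346/40823 199127/81646; -5346/40823 17668/40823 -19034/40823; 199127/81646 -19034/40823 145273/81646]
step 1: x' = [-668782421/531976319, -346695530/531976319, -198752347/531976319], P' = [2449574382/531976319 -173695428/531976319 1098260098/531976319; -173695428/531976319 229301628/531976319 -284963352/531976319; 1098260098/531976319 -284963352/531976319 910935766/531976319]
step 2: x' = [-4631556429/2394902429, 1603868434/2394902429, -4176472132/2394902429], P' = [23797079149928/5357396733673 -1633427139796/5357396733673 10550800606592/5357396733673; -1633427139796/5357396733673 2291046397316/5357396733673 -2798280150480/5357396733673; 10550800606592/5357396733673 -2798280150480/5357396733673 8871905701616/5357396733673]

step 0: x̄ = F·x = [1, 11, -3]
step 0: P̄ = F·P·Fᵀ + Q = [12 9 11; 9 62 -7; 11 -7 23]
step 0: y = z − H·x̄ = [25, 30]
step 0: S = H·P̄·Hᵀ + R = [535 468; 468 562]
step 0: K = P̄·Hᵀ·S⁻¹ = [-7170/40823 8019/81646; -312/40823 -13251/40823; -15311/40823 28551/81646]
step 0: x' = x̄ + K·y = [-18142/40823, 43723/40823, -76979/40823]
step 0: P' = (I − K·H)·P̄ = [507945/81646 -5346/40823 199127/81646; -5346/40823 17668/40823 -19034/40823; 199127/81646 -19034/40823 145273/81646]
step 1: x̄ = F·x = [-51398/40823, 13495/40823, 7439/40823]
step 1: P̄ = F·P·Fᵀ + Q = [535467/40823 -410184/40823 689668/40823; -410184/40823 627153/40823 -624084/40823; 689668/40823 -624084/40823 1175466/40823]
step 1: y = z − H·x̄ = [195846/40823, 122131/40823]
step 1: S = H·P̄·Hᵀ + R = [4011914/40823 1258173/40823; 1258173/40823 5807669/40823]
step 1: K = P̄·Hᵀ·S⁻¹ = [-11575701/75996617 130271571/531976319; -239652/75996617 -171976221/531976319; -27844898/75996617 213722514/531976319]
step 1: x' = x̄ + K·y = [-668782421/531976319, -346695530/531976319, -198752347/531976319]
step 1: P' = (I − K·H)·P̄ = [2449574382/531976319 -173695428/531976319 1098260098/531976319; -173695428/531976319 229301628/531976319 -284963352/531976319; 1098260098/531976319 -284963352/531976319 910935766/531976319]
step 2: x̄ = F·x = [-1214230298/531976319, -100026442/531976319, -1684260372/531976319]
step 2: P̄ = F·P·Fᵀ + Q = [5400990731/531976319 -3987884536/531976319 6518920952/531976319; -3987884536/531976319 6980388329/531976319 -5982060668/531976319; 6518920952/531976319 -5982060668/531976319 11460722720/531976319]
step 2: y = z − H·x̄ = [-3606653825/531976319, -1364031964/531976319]
step 2: S = H·P̄·Hᵀ + R = [50635584928/531976319 20948602557/531976319; 20948602557/531976319 64951400237/531976319]
step 2: K = P̄·Hᵀ·S⁻¹ = [-738760312615/5357396733673 1225070354847/5357396733673; -27931470076/5357396733673 -1718284797987/5357396733673; -1917519011704/5357396733673 2098710112860/5357396733673]
step 2: x' = x̄ + K·y = [-4631556429/2394902429, 1603868434/2394902429, -4176472132/2394902429]
step 2: P' = (I − K·H)·P̄ = [23797079149928/5357396733673 -1633427139796/5357396733673 10550800606592/5357396733673; -1633427139796/5357396733673 2291046397316/5357396733673 -2798280150480/5357396733673; 10550800606592/5357396733673 -2798280150480/5357396733673 8871905701616/5357396733673]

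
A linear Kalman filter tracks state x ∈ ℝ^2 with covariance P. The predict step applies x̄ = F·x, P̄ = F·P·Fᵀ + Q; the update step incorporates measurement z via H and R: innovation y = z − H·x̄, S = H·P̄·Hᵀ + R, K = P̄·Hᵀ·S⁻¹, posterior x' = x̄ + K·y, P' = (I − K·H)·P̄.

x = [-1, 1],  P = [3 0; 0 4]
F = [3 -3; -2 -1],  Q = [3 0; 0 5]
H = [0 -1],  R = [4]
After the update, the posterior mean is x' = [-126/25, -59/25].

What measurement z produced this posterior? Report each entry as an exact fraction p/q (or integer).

x̄ = F·x = [-6, 1]
P̄ = F·P·Fᵀ + Q = [66 -6; -6 21]
S = H·P̄·Hᵀ + R = [25]
K = P̄·Hᵀ·S⁻¹ = [6/25; -21/25]
x' − x̄ = [24/25, -84/25] = K·y
y = (KᵀK)⁻¹·Kᵀ·(x' − x̄) = [4]
z = y + H·x̄ = [4] + [-1] = [3]

z = [3]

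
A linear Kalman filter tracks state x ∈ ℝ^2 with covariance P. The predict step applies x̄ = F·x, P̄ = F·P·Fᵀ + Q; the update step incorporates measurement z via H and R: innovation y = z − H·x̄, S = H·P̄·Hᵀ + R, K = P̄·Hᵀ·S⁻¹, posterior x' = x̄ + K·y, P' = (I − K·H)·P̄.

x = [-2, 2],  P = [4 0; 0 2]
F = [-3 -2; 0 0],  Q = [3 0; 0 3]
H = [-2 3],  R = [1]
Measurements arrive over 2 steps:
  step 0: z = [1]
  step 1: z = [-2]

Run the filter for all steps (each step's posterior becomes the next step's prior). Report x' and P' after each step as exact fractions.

step 0: x' = [-19/108, 5/24], P' = [329/54 47/12; 47/12 21/8]
step 1: x' = [1045/1101, -12/367], P' = [2422/367 1557/367; 1557/367 4161/1468]

step 0: x̄ = F·x = [2, 0]
step 0: P̄ = F·P·Fᵀ + Q = [47 0; 0 3]
step 0: y = z − H·x̄ = [5]
step 0: S = H·P̄·Hᵀ + R = [216]
step 0: K = P̄·Hᵀ·S⁻¹ = [-47/108; 1/24]
step 0: x' = x̄ + K·y = [-19/108, 5/24]
step 0: P' = (I − K·H)·P̄ = [329/54 47/12; 47/12 21/8]
step 1: x̄ = F·x = [1/9, 0]
step 1: P̄ = F·P·Fᵀ + Q = [346/3 0; 0 3]
step 1: y = z − H·x̄ = [-16/9]
step 1: S = H·P̄·Hᵀ + R = [1468/3]
step 1: K = P̄·Hᵀ·S⁻¹ = [-173/367; 27/1468]
step 1: x' = x̄ + K·y = [1045/1101, -12/367]
step 1: P' = (I − K·H)·P̄ = [2422/367 1557/367; 1557/367 4161/1468]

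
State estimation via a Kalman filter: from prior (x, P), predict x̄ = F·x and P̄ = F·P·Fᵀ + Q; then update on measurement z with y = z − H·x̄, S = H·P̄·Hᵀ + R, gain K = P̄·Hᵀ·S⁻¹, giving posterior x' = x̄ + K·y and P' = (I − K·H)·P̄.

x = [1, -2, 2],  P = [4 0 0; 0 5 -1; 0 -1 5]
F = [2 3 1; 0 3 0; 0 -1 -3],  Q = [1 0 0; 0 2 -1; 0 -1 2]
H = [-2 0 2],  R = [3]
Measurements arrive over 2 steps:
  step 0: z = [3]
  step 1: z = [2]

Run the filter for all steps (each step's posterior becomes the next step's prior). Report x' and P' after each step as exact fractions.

step 0: x' = [-772/197, -4232/591, -480/197], P' = [3269/197 2982/197 3188/197; 2982/197 18173/591 2933/197; 3188/197 2933/197 3254/197]
step 1: x' = [-16278556/4264529, -23241268/4264529, -11933840/4264529], P' = [33757136/4264529 73314966/4264529 31781303/4264529; 73314966/4264529 222008257/4264529 72181173/4264529; 31781303/4264529 72181173/4264529 33002537/4264529]

step 0: x̄ = F·x = [-2, -6, -4]
step 0: P̄ = F·P·Fᵀ + Q = [61 42 -20; 42 47 -7; -20 -7 46]
step 0: y = z − H·x̄ = [7]
step 0: S = H·P̄·Hᵀ + R = [591]
step 0: K = P̄·Hᵀ·S⁻¹ = [-54/197; -98/591; 44/197]
step 0: x' = x̄ + K·y = [-772/197, -4232/591, -480/197]
step 0: P' = (I − K·H)·P̄ = [3269/197 2982/197 3188/197; 2982/197 18173/591 2933/197; 3188/197 2933/197 3254/197]
step 1: x̄ = F·x = [-6256/197, -4232/197, 8552/591]
step 1: P̄ = F·P·Fᵀ + Q = [137180/197 81210/197 -82357/197; 81210/197 54913/197 -44767/197; -82357/197 -44767/197 160007/591]
step 1: y = z − H·x̄ = [-53458/591]
step 1: S = H·P̄·Hᵀ + R = [4264529/591]
step 1: K = P̄·Hᵀ·S⁻¹ = [-1317222/4264529; -755862/4264529; 814156/4264529]
step 1: x' = x̄ + K·y = [-16278556/4264529, -23241268/4264529, -11933840/4264529]
step 1: P' = (I − K·H)·P̄ = [33757136/4264529 73314966/4264529 31781303/4264529; 73314966/4264529 222008257/4264529 72181173/4264529; 31781303/4264529 72181173/4264529 33002537/4264529]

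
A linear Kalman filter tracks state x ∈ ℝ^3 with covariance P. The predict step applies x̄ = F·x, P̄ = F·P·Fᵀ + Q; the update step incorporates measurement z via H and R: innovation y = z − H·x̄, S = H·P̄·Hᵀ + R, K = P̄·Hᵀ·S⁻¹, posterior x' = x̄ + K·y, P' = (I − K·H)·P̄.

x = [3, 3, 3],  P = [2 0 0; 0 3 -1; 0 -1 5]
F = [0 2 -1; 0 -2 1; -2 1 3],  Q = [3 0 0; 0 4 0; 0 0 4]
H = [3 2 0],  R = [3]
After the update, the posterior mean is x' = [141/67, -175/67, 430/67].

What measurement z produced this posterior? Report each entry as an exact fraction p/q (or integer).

x̄ = F·x = [3, -3, 6]
P̄ = F·P·Fᵀ + Q = [24 -21 -14; -21 25 14; -14 14 54]
S = H·P̄·Hᵀ + R = [67]
K = P̄·Hᵀ·S⁻¹ = [30/67; -13/67; -14/67]
x' − x̄ = [-60/67, 26/67, 28/67] = K·y
y = (KᵀK)⁻¹·Kᵀ·(x' − x̄) = [-2]
z = y + H·x̄ = [-2] + [3] = [1]

z = [1]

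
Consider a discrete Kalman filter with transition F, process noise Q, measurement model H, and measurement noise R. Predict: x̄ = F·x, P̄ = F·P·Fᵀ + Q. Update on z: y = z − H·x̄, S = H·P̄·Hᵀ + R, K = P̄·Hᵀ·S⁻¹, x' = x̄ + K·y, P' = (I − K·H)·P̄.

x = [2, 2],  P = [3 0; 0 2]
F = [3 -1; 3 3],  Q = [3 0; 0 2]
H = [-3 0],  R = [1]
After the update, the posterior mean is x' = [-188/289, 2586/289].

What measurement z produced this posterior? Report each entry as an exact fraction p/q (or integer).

x̄ = F·x = [4, 12]
P̄ = F·P·Fᵀ + Q = [32 21; 21 47]
S = H·P̄·Hᵀ + R = [289]
K = P̄·Hᵀ·S⁻¹ = [-96/289; -63/289]
x' − x̄ = [-1344/289, -882/289] = K·y
y = (KᵀK)⁻¹·Kᵀ·(x' − x̄) = [14]
z = y + H·x̄ = [14] + [-12] = [2]

z = [2]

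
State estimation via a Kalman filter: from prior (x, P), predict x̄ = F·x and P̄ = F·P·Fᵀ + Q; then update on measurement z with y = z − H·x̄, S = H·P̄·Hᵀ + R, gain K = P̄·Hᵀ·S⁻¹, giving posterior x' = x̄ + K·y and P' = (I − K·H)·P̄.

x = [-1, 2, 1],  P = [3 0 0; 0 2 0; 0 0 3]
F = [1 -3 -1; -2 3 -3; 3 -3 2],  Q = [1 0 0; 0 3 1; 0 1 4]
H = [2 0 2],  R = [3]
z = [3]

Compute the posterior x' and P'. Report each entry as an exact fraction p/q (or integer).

x' = [-1084/515, -1913/515, 1807/515]
P' = [4411/515 4787/515 -4273/515; 4787/515 12404/515 -4991/515; -4273/515 -4991/515 4519/515]

x̄ = F·x = [-8, 5, -7]
P̄ = F·P·Fᵀ + Q = [25 -15 21; -15 60 -53; 21 -53 61]
y = z − H·x̄ = [33]
S = H·P̄·Hᵀ + R = [515]
K = P̄·Hᵀ·S⁻¹ = [92/515; -136/515; 164/515]
x' = x̄ + K·y = [-1084/515, -1913/515, 1807/515]
P' = (I − K·H)·P̄ = [4411/515 4787/515 -4273/515; 4787/515 12404/515 -4991/515; -4273/515 -4991/515 4519/515]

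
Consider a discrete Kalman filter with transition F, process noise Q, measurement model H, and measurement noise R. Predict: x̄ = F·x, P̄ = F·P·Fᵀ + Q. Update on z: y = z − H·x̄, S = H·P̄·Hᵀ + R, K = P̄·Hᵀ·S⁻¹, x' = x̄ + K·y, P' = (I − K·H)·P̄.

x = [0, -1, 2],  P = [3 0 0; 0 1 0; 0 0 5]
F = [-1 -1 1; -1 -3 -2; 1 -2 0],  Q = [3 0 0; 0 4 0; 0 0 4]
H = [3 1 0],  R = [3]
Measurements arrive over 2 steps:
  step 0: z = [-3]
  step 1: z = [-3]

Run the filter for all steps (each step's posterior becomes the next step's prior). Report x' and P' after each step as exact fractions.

step 0: x' = [17/123, -129/41, 2], P' = [452/123 -420/41 -1; -420/41 1284/41 3; -1 3 11]
step 1: x' = [139444/87515, -134454/17503, -78870/17503], P' = [809942/87515 -478278/17503 -124717/17503; -478278/17503 1464060/17503 398772/17503; -124717/17503 398772/17503 306097/17503]

step 0: x̄ = F·x = [3, -1, 2]
step 0: P̄ = F·P·Fᵀ + Q = [12 -4 -1; -4 36 3; -1 3 11]
step 0: y = z − H·x̄ = [-11]
step 0: S = H·P̄·Hᵀ + R = [123]
step 0: K = P̄·Hᵀ·S⁻¹ = [32/123; 8/41; 0]
step 0: x' = x̄ + K·y = [17/123, -129/41, 2]
step 0: P' = (I − K·H)·P̄ = [452/123 -420/41 -1; -420/41 1284/41 3; -1 3 11]
step 1: x̄ = F·x = [616/123, 652/123, 791/123]
step 1: P̄ = F·P·Fᵀ + Q = [3014/123 3770/123 5131/123; 3770/123 37400/123 25642/123; 5131/123 25642/123 21392/123]
step 1: y = z − H·x̄ = [-2869/123]
step 1: S = H·P̄·Hᵀ + R = [87515/123]
step 1: K = P̄·Hᵀ·S⁻¹ = [12812/87515; 9742/17503; 8207/17503]
step 1: x' = x̄ + K·y = [139444/87515, -134454/17503, -78870/17503]
step 1: P' = (I − K·H)·P̄ = [809942/87515 -478278/17503 -124717/17503; -478278/17503 1464060/17503 398772/17503; -124717/17503 398772/17503 306097/17503]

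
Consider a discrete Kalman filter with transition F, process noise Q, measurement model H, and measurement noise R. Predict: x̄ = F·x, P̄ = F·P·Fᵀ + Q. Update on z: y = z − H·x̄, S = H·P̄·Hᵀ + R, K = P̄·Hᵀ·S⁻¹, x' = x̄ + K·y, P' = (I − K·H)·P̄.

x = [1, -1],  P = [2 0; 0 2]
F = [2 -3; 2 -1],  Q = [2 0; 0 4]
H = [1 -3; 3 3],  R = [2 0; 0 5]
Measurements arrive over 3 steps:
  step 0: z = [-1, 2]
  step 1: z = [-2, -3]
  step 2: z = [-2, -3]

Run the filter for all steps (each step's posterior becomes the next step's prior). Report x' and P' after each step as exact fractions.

step 0: x' = [1567/4974, 1042/2487], P' = [3157/7461 -112/7461; -112/7461 1162/7461]
step 1: x' = [-9459712/7938797, 1893125/7938797], P' = [3149533/7938797 -102768/7938797; -102768/7938797 1224118/7938797]
step 2: x' = [-10753907137/8172285813, 1522244239/8172285813], P' = [3237949025/8172285813 -106608140/8172285813; -106608140/8172285813 1259909090/8172285813]

step 0: x̄ = F·x = [5, 3]
step 0: P̄ = F·P·Fᵀ + Q = [28 14; 14 14]
step 0: y = z − H·x̄ = [3, -22]
step 0: S = H·P̄·Hᵀ + R = [72 -126; -126 635]
step 0: K = P̄·Hᵀ·S⁻¹ = [3493/14922 203/829; -1799/7461 70/829]
step 0: x' = x̄ + K·y = [1567/4974, 1042/2487]
step 0: P' = (I − K·H)·P̄ = [3157/7461 -112/7461; -112/7461 1162/7461]
step 1: x̄ = F·x = [-1559/2487, 175/829]
step 1: P̄ = F·P·Fᵀ + Q = [39352/7461 1890/829; 1890/829 4898/829]
step 1: y = z − H·x̄ = [-1840/2487, -1453/829]
step 1: S = H·P̄·Hᵀ + R = [348952/7461 -126914/2487; -126914/2487 121599/829]
step 1: K = P̄·Hᵀ·S⁻¹ = [3457837/15877594 1828059/7938797; -1887561/7938797 672810/7938797]
step 1: x' = x̄ + K·y = [-9459712/7938797, 1893125/7938797]
step 1: P' = (I − K·H)·P̄ = [3149533/7938797 -102768/7938797; -102768/7938797 1224118/7938797]
step 2: x̄ = F·x = [-24598799/7938797, -20812549/7938797]
step 2: P̄ = F·P·Fᵀ + Q = [40726004/7938797 17092630/7938797; 17092630/7938797 45988510/7938797]
step 2: y = z − H·x̄ = [-53716442/7938797, 112417653/7938797]
step 2: S = H·P̄·Hᵀ + R = [367944408/7938797 -394274358/7938797; -394274358/7938797 1127791951/7938797]
step 2: K = P̄·Hᵀ·S⁻¹ = [3557773445/16344571626 208756059/908031757; -1943167705/8172285813 76886730/908031757]
step 2: x' = x̄ + K·y = [-10753907137/8172285813, 1522244239/8172285813]
step 2: P' = (I − K·H)·P̄ = [3237949025/8172285813 -106608140/8172285813; -106608140/8172285813 1259909090/8172285813]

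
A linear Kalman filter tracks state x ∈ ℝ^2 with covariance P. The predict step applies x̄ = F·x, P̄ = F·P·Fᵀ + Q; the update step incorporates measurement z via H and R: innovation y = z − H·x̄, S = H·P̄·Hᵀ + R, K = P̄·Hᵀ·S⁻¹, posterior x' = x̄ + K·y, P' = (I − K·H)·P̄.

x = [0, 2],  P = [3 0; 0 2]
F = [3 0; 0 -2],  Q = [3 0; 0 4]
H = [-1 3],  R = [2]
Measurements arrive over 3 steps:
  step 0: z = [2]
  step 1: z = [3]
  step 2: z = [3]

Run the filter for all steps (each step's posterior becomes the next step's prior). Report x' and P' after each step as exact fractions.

step 0: x' = [-3, -2/5], P' = [165/7 54/7; 54/7 96/35]
step 1: x' = [-3366/787, -328/787], P' = [88707/5509 27504/5509; 27504/5509 9700/5509]
step 2: x' = [-7086537/1181788, -578873/590894], P' = [9532311/590894 1479555/295447; 1479555/295447 522146/295447]

step 0: x̄ = F·x = [0, -4]
step 0: P̄ = F·P·Fᵀ + Q = [30 0; 0 12]
step 0: y = z − H·x̄ = [14]
step 0: S = H·P̄·Hᵀ + R = [140]
step 0: K = P̄·Hᵀ·S⁻¹ = [-3/14; 9/35]
step 0: x' = x̄ + K·y = [-3, -2/5]
step 0: P' = (I − K·H)·P̄ = [165/7 54/7; 54/7 96/35]
step 1: x̄ = F·x = [-9, 4/5]
step 1: P̄ = F·P·Fᵀ + Q = [1506/7 -324/7; -324/7 524/35]
step 1: y = z − H·x̄ = [-42/5]
step 1: S = H·P̄·Hᵀ + R = [3148/5]
step 1: K = P̄·Hᵀ·S⁻¹ = [-885/1574; 114/787]
step 1: x' = x̄ + K·y = [-3366/787, -328/787]
step 1: P' = (I − K·H)·P̄ = [88707/5509 27504/5509; 27504/5509 9700/5509]
step 2: x̄ = F·x = [-10098/787, 656/787]
step 2: P̄ = F·P·Fᵀ + Q = [814890/5509 -165024/5509; -165024/5509 60836/5509]
step 2: y = z − H·x̄ = [-9705/787]
step 2: S = H·P̄·Hᵀ + R = [2363576/5509]
step 2: K = P̄·Hᵀ·S⁻¹ = [-654981/1181788; 86883/590894]
step 2: x' = x̄ + K·y = [-7086537/1181788, -578873/590894]
step 2: P' = (I − K·H)·P̄ = [9532311/590894 1479555/295447; 1479555/295447 522146/295447]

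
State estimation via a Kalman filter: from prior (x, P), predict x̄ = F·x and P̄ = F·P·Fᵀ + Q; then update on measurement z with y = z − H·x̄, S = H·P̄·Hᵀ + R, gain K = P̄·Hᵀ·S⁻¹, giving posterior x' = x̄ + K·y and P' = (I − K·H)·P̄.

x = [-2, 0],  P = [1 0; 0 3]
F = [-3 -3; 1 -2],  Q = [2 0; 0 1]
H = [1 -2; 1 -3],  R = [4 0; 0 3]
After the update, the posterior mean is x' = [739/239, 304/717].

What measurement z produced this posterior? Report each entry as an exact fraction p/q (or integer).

x̄ = F·x = [6, -2]
P̄ = F·P·Fᵀ + Q = [38 15; 15 14]
S = H·P̄·Hᵀ + R = [38 47; 47 77]
K = P̄·Hᵀ·S⁻¹ = [315/239 -214/239; 268/717 -415/717]
x' − x̄ = [-695/239, 1738/717] = K·y
y = (KᵀK)⁻¹·Kᵀ·(x' − x̄) = [-9, -10]
z = y + H·x̄ = [-9, -10] + [10, 12] = [1, 2]

z = [1, 2]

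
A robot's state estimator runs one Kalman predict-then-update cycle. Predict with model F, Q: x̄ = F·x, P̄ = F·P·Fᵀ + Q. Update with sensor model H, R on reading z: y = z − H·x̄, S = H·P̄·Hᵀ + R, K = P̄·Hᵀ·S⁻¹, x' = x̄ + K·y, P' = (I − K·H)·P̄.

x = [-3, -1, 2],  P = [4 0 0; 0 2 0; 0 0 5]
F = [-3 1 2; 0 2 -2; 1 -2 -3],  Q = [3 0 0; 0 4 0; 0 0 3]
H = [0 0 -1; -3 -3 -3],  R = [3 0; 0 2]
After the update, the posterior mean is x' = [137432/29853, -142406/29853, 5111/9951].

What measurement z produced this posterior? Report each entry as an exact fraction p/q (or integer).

x̄ = F·x = [12, -6, -7]
P̄ = F·P·Fᵀ + Q = [61 -16 -46; -16 32 22; -46 22 60]
S = H·P̄·Hᵀ + R = [63 108; 108 659]
K = P̄·Hᵀ·S⁻¹ = [29990/29853 -531/3317; -2186/29853 -534/3317; -9292/9951 -36/3317]
x' − x̄ = [-220804/29853, 36712/29853, 74768/9951] = K·y
y = (KᵀK)⁻¹·Kᵀ·(x' − x̄) = [-8, -4]
z = y + H·x̄ = [-8, -4] + [7, 3] = [-1, -1]

z = [-1, -1]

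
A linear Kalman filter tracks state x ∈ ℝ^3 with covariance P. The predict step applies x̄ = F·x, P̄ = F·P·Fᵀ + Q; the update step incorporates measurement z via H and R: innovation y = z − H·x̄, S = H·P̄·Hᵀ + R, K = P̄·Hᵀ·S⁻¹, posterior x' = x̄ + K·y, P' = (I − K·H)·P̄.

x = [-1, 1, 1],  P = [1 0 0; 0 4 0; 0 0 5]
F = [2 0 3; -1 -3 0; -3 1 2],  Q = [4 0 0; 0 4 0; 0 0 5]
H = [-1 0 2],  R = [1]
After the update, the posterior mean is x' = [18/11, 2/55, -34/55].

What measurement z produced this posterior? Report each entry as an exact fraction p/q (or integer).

z = [-3]

x̄ = F·x = [1, -2, 6]
P̄ = F·P·Fᵀ + Q = [53 -2 24; -2 41 -9; 24 -9 38]
S = H·P̄·Hᵀ + R = [110]
K = P̄·Hᵀ·S⁻¹ = [-1/22; -8/55; 26/55]
x' − x̄ = [7/11, 112/55, -364/55] = K·y
y = (KᵀK)⁻¹·Kᵀ·(x' − x̄) = [-14]
z = y + H·x̄ = [-14] + [11] = [-3]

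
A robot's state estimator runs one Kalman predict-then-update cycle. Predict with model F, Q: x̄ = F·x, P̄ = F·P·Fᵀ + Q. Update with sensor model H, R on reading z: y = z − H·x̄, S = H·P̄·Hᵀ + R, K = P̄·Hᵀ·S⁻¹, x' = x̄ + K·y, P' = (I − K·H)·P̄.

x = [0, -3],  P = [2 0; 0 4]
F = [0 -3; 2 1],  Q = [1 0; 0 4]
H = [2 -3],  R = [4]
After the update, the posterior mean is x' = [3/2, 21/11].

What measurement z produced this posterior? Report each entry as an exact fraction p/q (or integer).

z = [-3]

x̄ = F·x = [9, -3]
P̄ = F·P·Fᵀ + Q = [37 -12; -12 16]
S = H·P̄·Hᵀ + R = [440]
K = P̄·Hᵀ·S⁻¹ = [1/4; -9/55]
x' − x̄ = [-15/2, 54/11] = K·y
y = (KᵀK)⁻¹·Kᵀ·(x' − x̄) = [-30]
z = y + H·x̄ = [-30] + [27] = [-3]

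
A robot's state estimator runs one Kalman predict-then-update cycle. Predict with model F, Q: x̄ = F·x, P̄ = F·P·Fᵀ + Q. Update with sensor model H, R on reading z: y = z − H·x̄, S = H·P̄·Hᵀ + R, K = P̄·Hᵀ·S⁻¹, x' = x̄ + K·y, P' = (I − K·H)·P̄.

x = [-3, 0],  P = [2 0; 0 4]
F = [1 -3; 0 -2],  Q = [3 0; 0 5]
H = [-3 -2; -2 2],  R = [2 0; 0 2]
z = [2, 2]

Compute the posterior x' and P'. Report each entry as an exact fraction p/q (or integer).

x̄ = F·x = [-3, 0]
P̄ = F·P·Fᵀ + Q = [41 24; 24 21]
y = z − H·x̄ = [-7, -4]
S = H·P̄·Hᵀ + R = [743 114; 114 58]
K = P̄·Hᵀ·S⁻¹ = [-3021/15049 -2884/15049; -2964/15049 4269/15049]
x' = x̄ + K·y = [-12464/15049, 3672/15049]
P' = (I − K·H)·P̄ = [2362/15049 -522/15049; -522/15049 3747/15049]

x' = [-12464/15049, 3672/15049]
P' = [2362/15049 -522/15049; -522/15049 3747/15049]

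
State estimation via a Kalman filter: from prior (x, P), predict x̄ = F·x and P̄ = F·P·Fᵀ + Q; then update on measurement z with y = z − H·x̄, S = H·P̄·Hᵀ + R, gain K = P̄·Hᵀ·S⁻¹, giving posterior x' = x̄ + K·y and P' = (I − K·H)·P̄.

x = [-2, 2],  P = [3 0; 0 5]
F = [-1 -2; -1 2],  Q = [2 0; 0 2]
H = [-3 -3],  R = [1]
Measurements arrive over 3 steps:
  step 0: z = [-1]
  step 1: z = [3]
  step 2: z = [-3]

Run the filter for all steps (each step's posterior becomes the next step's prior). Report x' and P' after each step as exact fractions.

step 0: x' = [-554/145, 606/145], P' = [3049/145 -3041/145; -3041/145 3049/145]
step 1: x' = [-10462/16447, -5806/16447], P' = [605795/115129 -611571/115129; -611571/115129 630123/115129]
step 2: x' = [37447890/26068393, -11348158/26068393], P' = [127240021/26068393 -128244457/26068393; -128244457/26068393 132132589/26068393]

step 0: x̄ = F·x = [-2, 6]
step 0: P̄ = F·P·Fᵀ + Q = [25 -17; -17 25]
step 0: y = z − H·x̄ = [11]
step 0: S = H·P̄·Hᵀ + R = [145]
step 0: K = P̄·Hᵀ·S⁻¹ = [-24/145; -24/145]
step 0: x' = x̄ + K·y = [-554/145, 606/145]
step 0: P' = (I − K·H)·P̄ = [3049/145 -3041/145; -3041/145 3049/145]
step 1: x̄ = F·x = [-658/145, 1766/145]
step 1: P̄ = F·P·Fᵀ + Q = [3371/145 -9147/145; -9147/145 27699/145]
step 1: y = z − H·x̄ = [3759/145]
step 1: S = H·P̄·Hᵀ + R = [115129/145]
step 1: K = P̄·Hᵀ·S⁻¹ = [17328/115129; -55656/115129]
step 1: x' = x̄ + K·y = [-10462/16447, -5806/16447]
step 1: P' = (I − K·H)·P̄ = [605795/115129 -611571/115129; -611571/115129 630123/115129]
step 2: x̄ = F·x = [22074/16447, -1150/16447]
step 2: P̄ = F·P·Fᵀ + Q = [910261/115129 -1914697/115129; -1914697/115129 5802829/115129]
step 2: y = z − H·x̄ = [13431/16447]
step 2: S = H·P̄·Hᵀ + R = [26068393/115129]
step 2: K = P̄·Hᵀ·S⁻¹ = [3013308/26068393; -11664396/26068393]
step 2: x' = x̄ + K·y = [37447890/26068393, -11348158/26068393]
step 2: P' = (I − K·H)·P̄ = [127240021/26068393 -128244457/26068393; -128244457/26068393 132132589/26068393]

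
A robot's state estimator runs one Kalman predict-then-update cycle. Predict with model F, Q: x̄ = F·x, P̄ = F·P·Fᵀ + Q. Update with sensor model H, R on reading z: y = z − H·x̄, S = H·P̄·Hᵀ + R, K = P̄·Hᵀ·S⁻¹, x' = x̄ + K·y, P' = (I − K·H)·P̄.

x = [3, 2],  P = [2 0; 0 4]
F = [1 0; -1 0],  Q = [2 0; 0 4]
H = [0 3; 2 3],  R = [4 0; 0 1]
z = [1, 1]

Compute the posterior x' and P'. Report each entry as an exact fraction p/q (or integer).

x' = [349/481, -41/481]
P' = [458/481 -244/481; -244/481 172/481]

x̄ = F·x = [3, -3]
P̄ = F·P·Fᵀ + Q = [4 -2; -2 6]
y = z − H·x̄ = [10, 4]
S = H·P̄·Hᵀ + R = [58 42; 42 47]
K = P̄·Hᵀ·S⁻¹ = [-183/481 184/481; 129/481 28/481]
x' = x̄ + K·y = [349/481, -41/481]
P' = (I − K·H)·P̄ = [458/481 -244/481; -244/481 172/481]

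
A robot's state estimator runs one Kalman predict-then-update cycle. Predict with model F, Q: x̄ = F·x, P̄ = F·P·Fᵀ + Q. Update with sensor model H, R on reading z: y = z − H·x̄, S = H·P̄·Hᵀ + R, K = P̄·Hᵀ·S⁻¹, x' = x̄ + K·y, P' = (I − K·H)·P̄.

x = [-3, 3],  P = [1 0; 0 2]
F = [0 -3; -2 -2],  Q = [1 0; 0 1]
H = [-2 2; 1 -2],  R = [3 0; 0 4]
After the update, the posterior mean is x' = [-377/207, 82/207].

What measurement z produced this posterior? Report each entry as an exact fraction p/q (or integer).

z = [3, -3]

x̄ = F·x = [-9, 0]
P̄ = F·P·Fᵀ + Q = [19 12; 12 13]
S = H·P̄·Hᵀ + R = [35 -18; -18 27]
K = P̄·Hᵀ·S⁻¹ = [-52/69 -427/621; -22/69 -454/621]
x' − x̄ = [1486/207, 82/207] = K·y
y = (KᵀK)⁻¹·Kᵀ·(x' − x̄) = [-15, 6]
z = y + H·x̄ = [-15, 6] + [18, -9] = [3, -3]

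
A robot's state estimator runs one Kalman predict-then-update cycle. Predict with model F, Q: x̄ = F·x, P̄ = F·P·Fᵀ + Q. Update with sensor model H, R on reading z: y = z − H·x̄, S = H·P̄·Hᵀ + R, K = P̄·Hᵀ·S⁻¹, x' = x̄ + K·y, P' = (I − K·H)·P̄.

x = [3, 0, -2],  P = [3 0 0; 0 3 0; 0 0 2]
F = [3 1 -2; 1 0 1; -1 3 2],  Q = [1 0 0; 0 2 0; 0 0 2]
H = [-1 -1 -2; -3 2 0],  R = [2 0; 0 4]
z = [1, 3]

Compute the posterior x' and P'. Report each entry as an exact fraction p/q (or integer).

x̄ = F·x = [13, 1, -7]
P̄ = F·P·Fᵀ + Q = [39 5 -8; 5 7 1; -8 1 40]
y = z − H·x̄ = [1, 40]
S = H·P̄·Hᵀ + R = [190 56; 56 323]
K = P̄·Hᵀ·S⁻¹ = [-1526/29117 -9381/29117; -203/2647 27/2647; -25035/58234 4514/29117]
x' = x̄ + K·y = [1755/29117, 3524/2647, -71553/58234]
P' = (I − K·H)·P̄ = [89068/29117 10440/2647 -100428/29117; 10440/2647 15714/2647 -12874/2647; -100428/29117 -12874/2647 267077/58234]

x' = [1755/29117, 3524/2647, -71553/58234]
P' = [89068/29117 10440/2647 -100428/29117; 10440/2647 15714/2647 -12874/2647; -100428/29117 -12874/2647 267077/58234]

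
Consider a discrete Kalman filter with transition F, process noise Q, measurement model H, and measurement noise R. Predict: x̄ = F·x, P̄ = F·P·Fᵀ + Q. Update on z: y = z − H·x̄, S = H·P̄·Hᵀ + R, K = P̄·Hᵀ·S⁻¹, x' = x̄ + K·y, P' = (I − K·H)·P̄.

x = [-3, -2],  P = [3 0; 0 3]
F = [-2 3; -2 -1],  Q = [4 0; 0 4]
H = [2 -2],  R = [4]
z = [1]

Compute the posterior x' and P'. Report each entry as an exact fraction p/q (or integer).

x' = [340/57, 320/57]
P' = [851/57 811/57; 811/57 827/57]

x̄ = F·x = [0, 8]
P̄ = F·P·Fᵀ + Q = [43 3; 3 19]
y = z − H·x̄ = [17]
S = H·P̄·Hᵀ + R = [228]
K = P̄·Hᵀ·S⁻¹ = [20/57; -8/57]
x' = x̄ + K·y = [340/57, 320/57]
P' = (I − K·H)·P̄ = [851/57 811/57; 811/57 827/57]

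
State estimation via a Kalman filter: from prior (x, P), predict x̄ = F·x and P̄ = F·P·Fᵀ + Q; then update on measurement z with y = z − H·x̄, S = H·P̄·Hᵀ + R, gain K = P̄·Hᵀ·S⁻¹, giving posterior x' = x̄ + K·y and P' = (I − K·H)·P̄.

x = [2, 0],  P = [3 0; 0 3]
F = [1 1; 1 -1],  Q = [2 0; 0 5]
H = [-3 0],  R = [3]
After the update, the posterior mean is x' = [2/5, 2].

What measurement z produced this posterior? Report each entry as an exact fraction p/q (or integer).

x̄ = F·x = [2, 2]
P̄ = F·P·Fᵀ + Q = [8 0; 0 11]
S = H·P̄·Hᵀ + R = [75]
K = P̄·Hᵀ·S⁻¹ = [-8/25; 0]
x' − x̄ = [-8/5, 0] = K·y
y = (KᵀK)⁻¹·Kᵀ·(x' − x̄) = [5]
z = y + H·x̄ = [5] + [-6] = [-1]

z = [-1]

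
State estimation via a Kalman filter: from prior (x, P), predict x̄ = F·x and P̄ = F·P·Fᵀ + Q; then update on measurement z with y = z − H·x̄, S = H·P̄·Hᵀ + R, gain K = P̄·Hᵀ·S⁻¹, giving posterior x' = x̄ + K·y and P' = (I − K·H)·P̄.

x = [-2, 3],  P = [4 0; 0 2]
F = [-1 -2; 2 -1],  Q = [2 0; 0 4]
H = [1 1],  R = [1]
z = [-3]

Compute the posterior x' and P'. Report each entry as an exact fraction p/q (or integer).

x̄ = F·x = [-4, -7]
P̄ = F·P·Fᵀ + Q = [14 -4; -4 22]
y = z − H·x̄ = [8]
S = H·P̄·Hᵀ + R = [29]
K = P̄·Hᵀ·S⁻¹ = [10/29; 18/29]
x' = x̄ + K·y = [-36/29, -59/29]
P' = (I − K·H)·P̄ = [306/29 -296/29; -296/29 314/29]

x' = [-36/29, -59/29]
P' = [306/29 -296/29; -296/29 314/29]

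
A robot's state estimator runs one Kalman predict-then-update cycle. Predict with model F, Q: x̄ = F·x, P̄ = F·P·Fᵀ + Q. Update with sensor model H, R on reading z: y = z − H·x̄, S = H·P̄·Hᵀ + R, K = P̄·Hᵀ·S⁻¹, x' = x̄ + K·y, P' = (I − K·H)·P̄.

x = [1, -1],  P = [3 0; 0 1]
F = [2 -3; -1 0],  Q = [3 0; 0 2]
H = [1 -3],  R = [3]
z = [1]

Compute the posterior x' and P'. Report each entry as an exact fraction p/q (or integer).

x̄ = F·x = [5, -1]
P̄ = F·P·Fᵀ + Q = [24 -6; -6 5]
y = z − H·x̄ = [-7]
S = H·P̄·Hᵀ + R = [108]
K = P̄·Hᵀ·S⁻¹ = [7/18; -7/36]
x' = x̄ + K·y = [41/18, 13/36]
P' = (I − K·H)·P̄ = [23/3 13/6; 13/6 11/12]

x' = [41/18, 13/36]
P' = [23/3 13/6; 13/6 11/12]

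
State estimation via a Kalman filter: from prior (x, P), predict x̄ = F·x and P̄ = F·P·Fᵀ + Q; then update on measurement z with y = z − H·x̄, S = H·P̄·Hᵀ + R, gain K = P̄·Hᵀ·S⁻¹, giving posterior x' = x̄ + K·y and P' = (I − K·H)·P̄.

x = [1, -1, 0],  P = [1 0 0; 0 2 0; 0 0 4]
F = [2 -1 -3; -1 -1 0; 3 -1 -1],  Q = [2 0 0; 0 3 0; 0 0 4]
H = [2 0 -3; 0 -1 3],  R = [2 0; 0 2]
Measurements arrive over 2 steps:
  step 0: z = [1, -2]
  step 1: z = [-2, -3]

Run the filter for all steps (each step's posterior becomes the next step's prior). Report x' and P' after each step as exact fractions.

step 0: x' = [-2041/17249, 11949/17249, -6751/17249], P' = [40076/17249 47208/17249 21104/17249; 47208/17249 95916/17249 31426/17249; 21104/17249 31426/17249 14078/17249]
step 1: x' = [-76252245/28958372, -33755341/28958372, -36220163/28958372], P' = [50927801/14479186 75809405/14479186 29100399/14479186; 75809405/14479186 149068945/14479186 49017543/14479186; 29100399/14479186 49017543/14479186 19111581/14479186]

step 0: x̄ = F·x = [3, 0, 4]
step 0: P̄ = F·P·Fᵀ + Q = [44 0 20; 0 6 -1; 20 -1 19]
step 0: y = z − H·x̄ = [7, -14]
step 0: S = H·P̄·Hᵀ + R = [109 -54; -54 185]
step 0: K = P̄·Hᵀ·S⁻¹ = [8420/17249 8052/17249; 69/17249 -819/17249; -13/17249 5404/17249]
step 0: x' = x̄ + K·y = [-2041/17249, 11949/17249, -6751/17249]
step 0: P' = (I − K·H)·P̄ = [40076/17249 47208/17249 21104/17249; 47208/17249 95916/17249 31426/17249; 21104/17249 31426/17249 14078/17249]
step 1: x̄ = F·x = [4222/17249, -9908/17249, -11321/17249]
step 1: P̄ = F·P·Fᵀ + Q = [163896/17249 126146/17249 36126/17249; 126146/17249 282155/17249 -66198/17249; 36126/17249 -66198/17249 192654/17249]
step 1: y = z − H·x̄ = [-76905/17249, -27692/17249]
step 1: S = H·P̄·Hᵀ + R = [1990456/17249 -1968016/17249; -1968016/17249 2447727/17249]
step 1: K = P̄·Hᵀ·S⁻¹ = [14554405/28958372 2872948/7239593; 4566181/28958372 -504079/7239593; 866055/28958372 2079300/7239593]
step 1: x' = x̄ + K·y = [-76252245/28958372, -33755341/28958372, -36220163/28958372]
step 1: P' = (I − K·H)·P̄ = [50927801/14479186 75809405/14479186 29100399/14479186; 75809405/14479186 149068945/14479186 49017543/14479186; 29100399/14479186 49017543/14479186 19111581/14479186]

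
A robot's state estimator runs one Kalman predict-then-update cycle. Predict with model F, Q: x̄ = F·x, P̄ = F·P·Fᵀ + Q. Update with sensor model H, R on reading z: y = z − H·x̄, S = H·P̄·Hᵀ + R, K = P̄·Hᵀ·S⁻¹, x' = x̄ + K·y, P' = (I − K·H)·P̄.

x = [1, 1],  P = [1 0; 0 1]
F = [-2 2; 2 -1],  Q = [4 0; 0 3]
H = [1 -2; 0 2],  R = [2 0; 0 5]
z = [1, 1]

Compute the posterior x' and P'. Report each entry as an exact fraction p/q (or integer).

x' = [144/109, 86/327]
P' = [300/109 90/109; 90/109 190/327]

x̄ = F·x = [0, 1]
P̄ = F·P·Fᵀ + Q = [12 -6; -6 8]
y = z − H·x̄ = [3, -1]
S = H·P̄·Hᵀ + R = [70 -44; -44 37]
K = P̄·Hᵀ·S⁻¹ = [60/109 36/109; -55/327 76/327]
x' = x̄ + K·y = [144/109, 86/327]
P' = (I − K·H)·P̄ = [300/109 90/109; 90/109 190/327]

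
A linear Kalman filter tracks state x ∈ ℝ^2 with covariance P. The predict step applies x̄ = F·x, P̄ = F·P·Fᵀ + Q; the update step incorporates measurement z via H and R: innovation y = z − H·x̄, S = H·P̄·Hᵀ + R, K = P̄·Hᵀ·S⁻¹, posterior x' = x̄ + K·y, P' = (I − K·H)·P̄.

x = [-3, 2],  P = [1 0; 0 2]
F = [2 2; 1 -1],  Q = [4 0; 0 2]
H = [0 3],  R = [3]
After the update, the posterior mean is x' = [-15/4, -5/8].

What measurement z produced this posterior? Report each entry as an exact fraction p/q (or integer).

z = [-1]

x̄ = F·x = [-2, -5]
P̄ = F·P·Fᵀ + Q = [16 -2; -2 5]
S = H·P̄·Hᵀ + R = [48]
K = P̄·Hᵀ·S⁻¹ = [-1/8; 5/16]
x' − x̄ = [-7/4, 35/8] = K·y
y = (KᵀK)⁻¹·Kᵀ·(x' − x̄) = [14]
z = y + H·x̄ = [14] + [-15] = [-1]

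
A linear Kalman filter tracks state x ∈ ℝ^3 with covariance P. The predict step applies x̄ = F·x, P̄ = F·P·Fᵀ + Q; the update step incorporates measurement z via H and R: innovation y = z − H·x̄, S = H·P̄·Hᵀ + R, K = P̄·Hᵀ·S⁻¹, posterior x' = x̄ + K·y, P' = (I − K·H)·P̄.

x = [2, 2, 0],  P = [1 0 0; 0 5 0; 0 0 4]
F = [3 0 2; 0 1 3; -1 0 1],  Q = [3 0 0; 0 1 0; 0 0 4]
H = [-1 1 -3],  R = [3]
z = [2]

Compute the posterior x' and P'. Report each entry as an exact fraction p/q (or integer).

x' = [6, 2, -2]
P' = [1431/64 597/32 -15/16; 597/32 591/16 51/8; -15/16 51/8 11/4]

x̄ = F·x = [6, 2, -2]
P̄ = F·P·Fᵀ + Q = [28 24 5; 24 42 12; 5 12 9]
y = z − H·x̄ = [0]
S = H·P̄·Hᵀ + R = [64]
K = P̄·Hᵀ·S⁻¹ = [-19/64; -9/32; -5/16]
x' = x̄ + K·y = [6, 2, -2]
P' = (I − K·H)·P̄ = [1431/64 597/32 -15/16; 597/32 591/16 51/8; -15/16 51/8 11/4]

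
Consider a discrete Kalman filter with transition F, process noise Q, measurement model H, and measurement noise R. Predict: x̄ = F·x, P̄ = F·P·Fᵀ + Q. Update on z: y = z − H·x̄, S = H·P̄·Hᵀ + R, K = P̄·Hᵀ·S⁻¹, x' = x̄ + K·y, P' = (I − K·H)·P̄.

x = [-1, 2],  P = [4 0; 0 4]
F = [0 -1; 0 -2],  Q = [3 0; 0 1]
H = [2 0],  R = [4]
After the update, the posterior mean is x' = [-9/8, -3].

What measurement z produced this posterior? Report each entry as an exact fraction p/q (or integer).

x̄ = F·x = [-2, -4]
P̄ = F·P·Fᵀ + Q = [7 8; 8 17]
S = H·P̄·Hᵀ + R = [32]
K = P̄·Hᵀ·S⁻¹ = [7/16; 1/2]
x' − x̄ = [7/8, 1] = K·y
y = (KᵀK)⁻¹·Kᵀ·(x' − x̄) = [2]
z = y + H·x̄ = [2] + [-4] = [-2]

z = [-2]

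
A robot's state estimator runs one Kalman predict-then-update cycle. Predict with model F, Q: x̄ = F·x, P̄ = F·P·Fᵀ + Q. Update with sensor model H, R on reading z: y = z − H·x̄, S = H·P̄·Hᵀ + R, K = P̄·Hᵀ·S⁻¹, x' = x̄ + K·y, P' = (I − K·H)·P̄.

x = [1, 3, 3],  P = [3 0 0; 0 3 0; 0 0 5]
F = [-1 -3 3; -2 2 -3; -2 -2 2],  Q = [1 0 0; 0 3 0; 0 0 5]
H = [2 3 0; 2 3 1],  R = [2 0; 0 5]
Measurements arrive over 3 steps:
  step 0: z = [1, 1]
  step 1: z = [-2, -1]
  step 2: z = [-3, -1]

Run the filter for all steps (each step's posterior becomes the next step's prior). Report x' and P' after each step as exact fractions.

step 0: x̄ = F·x = [-1, -5, -2]
step 0: P̄ = F·P·Fᵀ + Q = [76 -57 54; -57 72 -30; 54 -30 49]
step 0: y = z − H·x̄ = [18, 20]
step 0: S = H·P̄·Hᵀ + R = [270 286; 286 358]
step 0: K = P̄·Hᵀ·S⁻¹ = [-4203/3716 3721/3716; 3981/3716 -2433/3716; -6359/7432 6471/7432]
step 0: x' = x̄ + K·y = [-2475/1858, 2209/1858, 47/3716]
step 0: P' = (I − K·H)·P̄ = [18081/929 -25509/1858 27011/3716; -25509/1858 18333/1858 -20127/3716; 27011/3716 -20127/3716 45073/7432]
step 1: x̄ = F·x = [-8163/3716, 18595/3716, 579/1858]
step 1: P̄ = F·P·Fᵀ + Q = [1005949/7432 -1730373/7432 117155/3716; -1730373/7432 3247473/7432 -139835/3716; 117155/3716 -139835/3716 40735/1858]
step 1: y = z − H·x̄ = [-46891/3716, -44333/3716]
step 1: S = H·P̄·Hᵀ + R = [12501441/7432 12116187/7432; 12116187/7432 11945897/7432]
step 1: K = P̄·Hᵀ·S⁻¹ = [-309143465/341622594 25481477/37958066; 52000985/56937099 -8045078/18979033; -257149865/341622594 28320335/37958066]
step 1: x' = x̄ + K·y = [414517789/341622594, -83327638/56937099, 310517917/341622594]
step 1: P' = (I − K·H)·P̄ = [2434448876/170811297 -575337913/56937099 1764953395/341622594; -575337913/56937099 139408644/18979033 -224678140/56937099; 1764953395/341622594 -224678140/56937099 1788714805/341622594]
step 2: x̄ = F·x = [1008466723/170811297, -2760520985/341622594, 131988652/56937099]
step 2: P̄ = F·P·Fᵀ + Q = [36856507801/341622594 -30370386995/170811297 1661199497/56937099; -30370386995/170811297 111608801047/341622594 -1874150300/56937099; 1661199497/56937099 -1874150300/56937099 412482739/18979033]
step 2: y = z − H·x̄ = [3222828281/341622594, 3114141557/341622594]
step 2: S = H·P̄·Hᵀ + R = [423699197935/341622594 409215641311/341622594; 409215641311/341622594 404548132147/341622594]
step 2: K = P̄·Hᵀ·S⁻¹ = [-10456757796325/11560353713646 7761467568277/11560353713646; 1759154057889/1926725618941 -816916880774/1926725618941; -8705179242797/11560353713646 8623426441349/11560353713646]
step 2: x' = x̄ + K·y = [20177877925660/5780176856823, -6420271669901/1926725618941, 11641919986301/5780176856823]
step 2: P' = (I − K·H)·P̄ = [82327865002036/5780176856823 -19456943088933/1926725618941 59720853434035/11560353713646; -19456943088933/1926725618941 14144064764548/1926725618941 -7602892519648/1926725618941; 59720853434035/11560353713646 -7602892519648/1926725618941 60527490692339/11560353713646]

step 0: x' = [-2475/1858, 2209/1858, 47/3716], P' = [18081/929 -25509/1858 27011/3716; -25509/1858 18333/1858 -20127/3716; 27011/3716 -20127/3716 45073/7432]
step 1: x' = [414517789/341622594, -83327638/56937099, 310517917/341622594], P' = [2434448876/170811297 -575337913/56937099 1764953395/341622594; -575337913/56937099 139408644/18979033 -224678140/56937099; 1764953395/341622594 -224678140/56937099 1788714805/341622594]
step 2: x' = [20177877925660/5780176856823, -6420271669901/1926725618941, 11641919986301/5780176856823], P' = [82327865002036/5780176856823 -19456943088933/1926725618941 59720853434035/11560353713646; -19456943088933/1926725618941 14144064764548/1926725618941 -7602892519648/1926725618941; 59720853434035/11560353713646 -7602892519648/1926725618941 60527490692339/11560353713646]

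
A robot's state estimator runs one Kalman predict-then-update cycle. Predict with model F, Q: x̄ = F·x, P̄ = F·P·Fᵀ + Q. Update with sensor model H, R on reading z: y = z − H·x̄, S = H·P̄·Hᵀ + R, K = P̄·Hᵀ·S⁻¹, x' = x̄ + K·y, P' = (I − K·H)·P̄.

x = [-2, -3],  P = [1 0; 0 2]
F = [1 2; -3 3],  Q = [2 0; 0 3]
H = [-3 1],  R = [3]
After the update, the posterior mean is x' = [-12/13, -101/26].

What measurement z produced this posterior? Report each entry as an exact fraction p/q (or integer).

z = [-2]

x̄ = F·x = [-8, -3]
P̄ = F·P·Fᵀ + Q = [11 9; 9 30]
S = H·P̄·Hᵀ + R = [78]
K = P̄·Hᵀ·S⁻¹ = [-4/13; 1/26]
x' − x̄ = [92/13, -23/26] = K·y
y = (KᵀK)⁻¹·Kᵀ·(x' − x̄) = [-23]
z = y + H·x̄ = [-23] + [21] = [-2]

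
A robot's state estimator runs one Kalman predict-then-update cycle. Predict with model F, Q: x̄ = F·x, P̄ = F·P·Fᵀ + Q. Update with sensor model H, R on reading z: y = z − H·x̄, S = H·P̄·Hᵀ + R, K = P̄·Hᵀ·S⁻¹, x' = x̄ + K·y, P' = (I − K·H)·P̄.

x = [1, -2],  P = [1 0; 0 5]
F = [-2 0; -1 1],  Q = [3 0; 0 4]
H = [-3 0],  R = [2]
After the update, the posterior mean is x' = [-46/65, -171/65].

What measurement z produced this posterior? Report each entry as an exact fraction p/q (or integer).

x̄ = F·x = [-2, -3]
P̄ = F·P·Fᵀ + Q = [7 2; 2 10]
S = H·P̄·Hᵀ + R = [65]
K = P̄·Hᵀ·S⁻¹ = [-21/65; -6/65]
x' − x̄ = [84/65, 24/65] = K·y
y = (KᵀK)⁻¹·Kᵀ·(x' − x̄) = [-4]
z = y + H·x̄ = [-4] + [6] = [2]

z = [2]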